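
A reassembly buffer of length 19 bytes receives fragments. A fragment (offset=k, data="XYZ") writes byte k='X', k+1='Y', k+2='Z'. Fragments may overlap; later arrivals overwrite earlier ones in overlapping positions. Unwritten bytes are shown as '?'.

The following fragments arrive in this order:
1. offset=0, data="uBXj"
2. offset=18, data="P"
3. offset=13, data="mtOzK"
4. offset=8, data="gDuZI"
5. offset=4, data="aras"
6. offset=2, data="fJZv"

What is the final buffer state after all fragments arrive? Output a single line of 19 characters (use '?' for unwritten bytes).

Fragment 1: offset=0 data="uBXj" -> buffer=uBXj???????????????
Fragment 2: offset=18 data="P" -> buffer=uBXj??????????????P
Fragment 3: offset=13 data="mtOzK" -> buffer=uBXj?????????mtOzKP
Fragment 4: offset=8 data="gDuZI" -> buffer=uBXj????gDuZImtOzKP
Fragment 5: offset=4 data="aras" -> buffer=uBXjarasgDuZImtOzKP
Fragment 6: offset=2 data="fJZv" -> buffer=uBfJZvasgDuZImtOzKP

Answer: uBfJZvasgDuZImtOzKP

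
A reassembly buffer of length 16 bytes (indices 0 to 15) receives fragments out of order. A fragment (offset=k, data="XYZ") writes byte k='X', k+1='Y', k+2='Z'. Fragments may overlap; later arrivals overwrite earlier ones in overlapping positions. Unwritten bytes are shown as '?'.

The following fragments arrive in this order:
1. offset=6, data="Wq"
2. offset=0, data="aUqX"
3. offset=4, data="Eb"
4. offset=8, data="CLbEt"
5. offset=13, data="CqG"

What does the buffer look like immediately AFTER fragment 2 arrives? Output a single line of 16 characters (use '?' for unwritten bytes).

Fragment 1: offset=6 data="Wq" -> buffer=??????Wq????????
Fragment 2: offset=0 data="aUqX" -> buffer=aUqX??Wq????????

Answer: aUqX??Wq????????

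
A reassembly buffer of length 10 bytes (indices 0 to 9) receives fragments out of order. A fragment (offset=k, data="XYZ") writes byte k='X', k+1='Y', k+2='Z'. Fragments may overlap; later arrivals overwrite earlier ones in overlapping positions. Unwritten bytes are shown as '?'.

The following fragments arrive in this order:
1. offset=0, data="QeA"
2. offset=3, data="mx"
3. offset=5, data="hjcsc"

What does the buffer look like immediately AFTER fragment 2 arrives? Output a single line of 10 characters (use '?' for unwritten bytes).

Answer: QeAmx?????

Derivation:
Fragment 1: offset=0 data="QeA" -> buffer=QeA???????
Fragment 2: offset=3 data="mx" -> buffer=QeAmx?????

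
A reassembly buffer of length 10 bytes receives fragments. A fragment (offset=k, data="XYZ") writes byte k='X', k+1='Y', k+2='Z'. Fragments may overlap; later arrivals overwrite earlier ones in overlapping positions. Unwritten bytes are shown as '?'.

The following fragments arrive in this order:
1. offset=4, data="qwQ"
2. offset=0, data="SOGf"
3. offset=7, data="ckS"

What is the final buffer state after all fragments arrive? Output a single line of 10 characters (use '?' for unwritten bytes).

Answer: SOGfqwQckS

Derivation:
Fragment 1: offset=4 data="qwQ" -> buffer=????qwQ???
Fragment 2: offset=0 data="SOGf" -> buffer=SOGfqwQ???
Fragment 3: offset=7 data="ckS" -> buffer=SOGfqwQckS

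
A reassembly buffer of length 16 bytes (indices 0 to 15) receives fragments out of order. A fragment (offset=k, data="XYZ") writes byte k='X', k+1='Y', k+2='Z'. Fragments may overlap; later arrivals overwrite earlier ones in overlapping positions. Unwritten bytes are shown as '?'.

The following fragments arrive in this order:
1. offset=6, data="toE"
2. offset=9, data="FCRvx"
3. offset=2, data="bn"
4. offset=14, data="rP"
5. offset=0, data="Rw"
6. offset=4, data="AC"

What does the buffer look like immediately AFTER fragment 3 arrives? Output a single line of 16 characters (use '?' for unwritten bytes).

Fragment 1: offset=6 data="toE" -> buffer=??????toE???????
Fragment 2: offset=9 data="FCRvx" -> buffer=??????toEFCRvx??
Fragment 3: offset=2 data="bn" -> buffer=??bn??toEFCRvx??

Answer: ??bn??toEFCRvx??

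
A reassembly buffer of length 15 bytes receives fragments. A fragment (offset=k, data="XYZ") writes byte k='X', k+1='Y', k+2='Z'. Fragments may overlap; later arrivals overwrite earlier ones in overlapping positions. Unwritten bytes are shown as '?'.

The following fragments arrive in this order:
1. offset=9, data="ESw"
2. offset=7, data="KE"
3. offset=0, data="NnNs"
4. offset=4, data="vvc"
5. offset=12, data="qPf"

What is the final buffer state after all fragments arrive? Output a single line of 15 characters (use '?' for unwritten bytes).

Answer: NnNsvvcKEESwqPf

Derivation:
Fragment 1: offset=9 data="ESw" -> buffer=?????????ESw???
Fragment 2: offset=7 data="KE" -> buffer=???????KEESw???
Fragment 3: offset=0 data="NnNs" -> buffer=NnNs???KEESw???
Fragment 4: offset=4 data="vvc" -> buffer=NnNsvvcKEESw???
Fragment 5: offset=12 data="qPf" -> buffer=NnNsvvcKEESwqPf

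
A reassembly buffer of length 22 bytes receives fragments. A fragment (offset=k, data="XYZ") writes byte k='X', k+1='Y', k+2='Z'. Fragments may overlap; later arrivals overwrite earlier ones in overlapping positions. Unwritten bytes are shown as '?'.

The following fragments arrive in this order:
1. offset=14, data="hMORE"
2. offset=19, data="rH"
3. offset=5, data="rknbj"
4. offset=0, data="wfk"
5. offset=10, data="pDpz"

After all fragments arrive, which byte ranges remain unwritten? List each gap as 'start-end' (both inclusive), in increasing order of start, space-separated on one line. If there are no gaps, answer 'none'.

Answer: 3-4 21-21

Derivation:
Fragment 1: offset=14 len=5
Fragment 2: offset=19 len=2
Fragment 3: offset=5 len=5
Fragment 4: offset=0 len=3
Fragment 5: offset=10 len=4
Gaps: 3-4 21-21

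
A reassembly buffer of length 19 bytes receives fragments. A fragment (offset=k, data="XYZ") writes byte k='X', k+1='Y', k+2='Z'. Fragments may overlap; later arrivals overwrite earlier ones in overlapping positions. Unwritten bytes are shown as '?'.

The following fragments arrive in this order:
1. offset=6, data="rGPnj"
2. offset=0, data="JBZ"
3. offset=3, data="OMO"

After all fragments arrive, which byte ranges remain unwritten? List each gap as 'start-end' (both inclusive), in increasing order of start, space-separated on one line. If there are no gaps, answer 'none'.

Fragment 1: offset=6 len=5
Fragment 2: offset=0 len=3
Fragment 3: offset=3 len=3
Gaps: 11-18

Answer: 11-18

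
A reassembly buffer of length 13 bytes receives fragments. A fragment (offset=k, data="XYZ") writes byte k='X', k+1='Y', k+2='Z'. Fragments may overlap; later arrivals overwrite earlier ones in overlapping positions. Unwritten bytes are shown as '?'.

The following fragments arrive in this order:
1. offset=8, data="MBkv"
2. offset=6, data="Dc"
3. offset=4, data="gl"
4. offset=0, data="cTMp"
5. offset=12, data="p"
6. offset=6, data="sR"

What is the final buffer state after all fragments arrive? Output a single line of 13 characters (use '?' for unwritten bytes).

Fragment 1: offset=8 data="MBkv" -> buffer=????????MBkv?
Fragment 2: offset=6 data="Dc" -> buffer=??????DcMBkv?
Fragment 3: offset=4 data="gl" -> buffer=????glDcMBkv?
Fragment 4: offset=0 data="cTMp" -> buffer=cTMpglDcMBkv?
Fragment 5: offset=12 data="p" -> buffer=cTMpglDcMBkvp
Fragment 6: offset=6 data="sR" -> buffer=cTMpglsRMBkvp

Answer: cTMpglsRMBkvp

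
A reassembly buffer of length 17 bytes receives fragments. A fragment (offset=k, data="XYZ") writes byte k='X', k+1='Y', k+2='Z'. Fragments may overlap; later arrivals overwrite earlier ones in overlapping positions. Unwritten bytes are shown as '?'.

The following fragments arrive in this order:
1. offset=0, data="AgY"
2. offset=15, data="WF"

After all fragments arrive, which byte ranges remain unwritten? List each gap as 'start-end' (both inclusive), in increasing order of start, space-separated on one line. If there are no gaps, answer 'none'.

Fragment 1: offset=0 len=3
Fragment 2: offset=15 len=2
Gaps: 3-14

Answer: 3-14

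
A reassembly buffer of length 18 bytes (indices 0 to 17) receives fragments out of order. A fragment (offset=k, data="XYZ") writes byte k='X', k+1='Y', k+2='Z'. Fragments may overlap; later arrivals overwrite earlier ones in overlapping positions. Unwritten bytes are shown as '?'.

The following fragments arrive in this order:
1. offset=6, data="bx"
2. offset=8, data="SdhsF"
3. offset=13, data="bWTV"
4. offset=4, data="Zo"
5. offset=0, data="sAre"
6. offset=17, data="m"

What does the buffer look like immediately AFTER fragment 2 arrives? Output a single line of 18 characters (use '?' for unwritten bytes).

Answer: ??????bxSdhsF?????

Derivation:
Fragment 1: offset=6 data="bx" -> buffer=??????bx??????????
Fragment 2: offset=8 data="SdhsF" -> buffer=??????bxSdhsF?????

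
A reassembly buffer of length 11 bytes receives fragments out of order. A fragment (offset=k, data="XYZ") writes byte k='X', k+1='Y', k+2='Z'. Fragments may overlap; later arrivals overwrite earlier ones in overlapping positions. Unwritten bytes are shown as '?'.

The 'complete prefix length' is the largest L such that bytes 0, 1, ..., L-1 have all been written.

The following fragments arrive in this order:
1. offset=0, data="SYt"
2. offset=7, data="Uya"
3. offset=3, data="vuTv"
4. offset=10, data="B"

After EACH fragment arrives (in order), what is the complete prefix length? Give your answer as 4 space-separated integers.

Answer: 3 3 10 11

Derivation:
Fragment 1: offset=0 data="SYt" -> buffer=SYt???????? -> prefix_len=3
Fragment 2: offset=7 data="Uya" -> buffer=SYt????Uya? -> prefix_len=3
Fragment 3: offset=3 data="vuTv" -> buffer=SYtvuTvUya? -> prefix_len=10
Fragment 4: offset=10 data="B" -> buffer=SYtvuTvUyaB -> prefix_len=11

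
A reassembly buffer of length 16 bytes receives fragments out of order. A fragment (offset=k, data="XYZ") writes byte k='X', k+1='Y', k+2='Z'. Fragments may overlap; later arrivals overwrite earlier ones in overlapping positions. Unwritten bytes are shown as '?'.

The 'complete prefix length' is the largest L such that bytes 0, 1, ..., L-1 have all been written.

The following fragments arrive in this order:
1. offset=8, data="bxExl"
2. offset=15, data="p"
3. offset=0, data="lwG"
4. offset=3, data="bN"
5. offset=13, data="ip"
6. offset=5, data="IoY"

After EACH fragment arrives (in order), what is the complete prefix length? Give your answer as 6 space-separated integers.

Answer: 0 0 3 5 5 16

Derivation:
Fragment 1: offset=8 data="bxExl" -> buffer=????????bxExl??? -> prefix_len=0
Fragment 2: offset=15 data="p" -> buffer=????????bxExl??p -> prefix_len=0
Fragment 3: offset=0 data="lwG" -> buffer=lwG?????bxExl??p -> prefix_len=3
Fragment 4: offset=3 data="bN" -> buffer=lwGbN???bxExl??p -> prefix_len=5
Fragment 5: offset=13 data="ip" -> buffer=lwGbN???bxExlipp -> prefix_len=5
Fragment 6: offset=5 data="IoY" -> buffer=lwGbNIoYbxExlipp -> prefix_len=16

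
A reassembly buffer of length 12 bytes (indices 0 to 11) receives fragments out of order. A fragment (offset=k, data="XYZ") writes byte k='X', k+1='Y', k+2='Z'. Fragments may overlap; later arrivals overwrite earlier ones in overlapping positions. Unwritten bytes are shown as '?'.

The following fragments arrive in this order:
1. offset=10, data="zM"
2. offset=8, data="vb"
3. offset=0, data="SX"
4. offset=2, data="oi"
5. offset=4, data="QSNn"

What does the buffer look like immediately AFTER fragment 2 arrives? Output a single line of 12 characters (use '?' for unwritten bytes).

Answer: ????????vbzM

Derivation:
Fragment 1: offset=10 data="zM" -> buffer=??????????zM
Fragment 2: offset=8 data="vb" -> buffer=????????vbzM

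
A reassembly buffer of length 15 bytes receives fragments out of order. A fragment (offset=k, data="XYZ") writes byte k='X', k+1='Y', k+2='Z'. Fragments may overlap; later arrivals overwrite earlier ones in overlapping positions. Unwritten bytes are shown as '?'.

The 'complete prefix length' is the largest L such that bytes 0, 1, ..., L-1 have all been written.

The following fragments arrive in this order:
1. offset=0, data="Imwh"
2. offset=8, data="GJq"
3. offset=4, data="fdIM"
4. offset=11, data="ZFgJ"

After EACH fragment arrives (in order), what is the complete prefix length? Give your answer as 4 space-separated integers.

Fragment 1: offset=0 data="Imwh" -> buffer=Imwh??????????? -> prefix_len=4
Fragment 2: offset=8 data="GJq" -> buffer=Imwh????GJq???? -> prefix_len=4
Fragment 3: offset=4 data="fdIM" -> buffer=ImwhfdIMGJq???? -> prefix_len=11
Fragment 4: offset=11 data="ZFgJ" -> buffer=ImwhfdIMGJqZFgJ -> prefix_len=15

Answer: 4 4 11 15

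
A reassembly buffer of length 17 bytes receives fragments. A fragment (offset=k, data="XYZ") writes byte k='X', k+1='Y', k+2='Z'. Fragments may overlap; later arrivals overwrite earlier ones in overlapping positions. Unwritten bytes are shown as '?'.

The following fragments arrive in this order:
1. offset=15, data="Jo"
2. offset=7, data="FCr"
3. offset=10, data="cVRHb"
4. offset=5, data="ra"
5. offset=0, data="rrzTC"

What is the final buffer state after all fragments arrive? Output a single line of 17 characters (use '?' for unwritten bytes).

Answer: rrzTCraFCrcVRHbJo

Derivation:
Fragment 1: offset=15 data="Jo" -> buffer=???????????????Jo
Fragment 2: offset=7 data="FCr" -> buffer=???????FCr?????Jo
Fragment 3: offset=10 data="cVRHb" -> buffer=???????FCrcVRHbJo
Fragment 4: offset=5 data="ra" -> buffer=?????raFCrcVRHbJo
Fragment 5: offset=0 data="rrzTC" -> buffer=rrzTCraFCrcVRHbJo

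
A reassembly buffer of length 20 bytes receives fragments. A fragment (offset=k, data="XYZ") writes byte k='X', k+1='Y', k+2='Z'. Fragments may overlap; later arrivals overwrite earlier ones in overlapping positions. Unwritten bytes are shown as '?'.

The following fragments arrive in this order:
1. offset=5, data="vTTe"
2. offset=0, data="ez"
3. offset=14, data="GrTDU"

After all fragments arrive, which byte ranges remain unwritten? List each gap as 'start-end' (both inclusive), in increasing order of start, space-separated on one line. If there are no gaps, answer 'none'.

Fragment 1: offset=5 len=4
Fragment 2: offset=0 len=2
Fragment 3: offset=14 len=5
Gaps: 2-4 9-13 19-19

Answer: 2-4 9-13 19-19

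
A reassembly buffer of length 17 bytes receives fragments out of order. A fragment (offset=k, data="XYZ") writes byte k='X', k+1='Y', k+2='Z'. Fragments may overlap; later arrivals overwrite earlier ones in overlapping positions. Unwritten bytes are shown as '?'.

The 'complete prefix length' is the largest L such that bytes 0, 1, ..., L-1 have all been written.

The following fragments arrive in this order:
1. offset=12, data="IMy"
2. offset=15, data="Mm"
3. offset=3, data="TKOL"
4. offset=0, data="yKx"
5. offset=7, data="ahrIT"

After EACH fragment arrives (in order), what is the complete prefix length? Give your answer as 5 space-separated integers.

Fragment 1: offset=12 data="IMy" -> buffer=????????????IMy?? -> prefix_len=0
Fragment 2: offset=15 data="Mm" -> buffer=????????????IMyMm -> prefix_len=0
Fragment 3: offset=3 data="TKOL" -> buffer=???TKOL?????IMyMm -> prefix_len=0
Fragment 4: offset=0 data="yKx" -> buffer=yKxTKOL?????IMyMm -> prefix_len=7
Fragment 5: offset=7 data="ahrIT" -> buffer=yKxTKOLahrITIMyMm -> prefix_len=17

Answer: 0 0 0 7 17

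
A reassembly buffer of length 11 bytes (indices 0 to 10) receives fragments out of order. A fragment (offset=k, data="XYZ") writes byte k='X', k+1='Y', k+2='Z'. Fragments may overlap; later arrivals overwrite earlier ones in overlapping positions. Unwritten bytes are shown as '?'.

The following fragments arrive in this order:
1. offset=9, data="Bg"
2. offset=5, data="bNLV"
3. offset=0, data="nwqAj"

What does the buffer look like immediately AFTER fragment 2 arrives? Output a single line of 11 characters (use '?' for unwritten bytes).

Answer: ?????bNLVBg

Derivation:
Fragment 1: offset=9 data="Bg" -> buffer=?????????Bg
Fragment 2: offset=5 data="bNLV" -> buffer=?????bNLVBg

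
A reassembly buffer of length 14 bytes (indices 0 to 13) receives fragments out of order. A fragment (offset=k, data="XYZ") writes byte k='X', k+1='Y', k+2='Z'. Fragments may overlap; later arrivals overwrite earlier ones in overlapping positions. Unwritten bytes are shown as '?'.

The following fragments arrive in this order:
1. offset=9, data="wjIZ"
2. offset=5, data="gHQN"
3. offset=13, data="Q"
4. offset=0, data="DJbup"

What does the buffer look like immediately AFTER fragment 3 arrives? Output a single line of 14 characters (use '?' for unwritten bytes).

Fragment 1: offset=9 data="wjIZ" -> buffer=?????????wjIZ?
Fragment 2: offset=5 data="gHQN" -> buffer=?????gHQNwjIZ?
Fragment 3: offset=13 data="Q" -> buffer=?????gHQNwjIZQ

Answer: ?????gHQNwjIZQ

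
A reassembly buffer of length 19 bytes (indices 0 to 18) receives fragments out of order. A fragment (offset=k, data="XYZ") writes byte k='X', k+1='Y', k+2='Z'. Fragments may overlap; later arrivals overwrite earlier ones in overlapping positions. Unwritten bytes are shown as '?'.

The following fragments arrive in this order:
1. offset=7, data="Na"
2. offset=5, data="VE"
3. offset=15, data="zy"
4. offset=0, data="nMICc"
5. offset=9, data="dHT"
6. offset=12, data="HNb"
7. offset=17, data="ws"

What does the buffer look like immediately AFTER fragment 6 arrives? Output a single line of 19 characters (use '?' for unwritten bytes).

Fragment 1: offset=7 data="Na" -> buffer=???????Na??????????
Fragment 2: offset=5 data="VE" -> buffer=?????VENa??????????
Fragment 3: offset=15 data="zy" -> buffer=?????VENa??????zy??
Fragment 4: offset=0 data="nMICc" -> buffer=nMICcVENa??????zy??
Fragment 5: offset=9 data="dHT" -> buffer=nMICcVENadHT???zy??
Fragment 6: offset=12 data="HNb" -> buffer=nMICcVENadHTHNbzy??

Answer: nMICcVENadHTHNbzy??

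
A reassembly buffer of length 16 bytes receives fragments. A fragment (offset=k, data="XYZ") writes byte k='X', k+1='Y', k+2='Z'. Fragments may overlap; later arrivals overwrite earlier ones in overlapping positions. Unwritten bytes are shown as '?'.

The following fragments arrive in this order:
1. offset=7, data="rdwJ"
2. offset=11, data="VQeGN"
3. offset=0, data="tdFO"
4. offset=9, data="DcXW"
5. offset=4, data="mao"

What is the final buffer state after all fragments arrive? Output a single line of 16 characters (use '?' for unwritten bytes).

Answer: tdFOmaordDcXWeGN

Derivation:
Fragment 1: offset=7 data="rdwJ" -> buffer=???????rdwJ?????
Fragment 2: offset=11 data="VQeGN" -> buffer=???????rdwJVQeGN
Fragment 3: offset=0 data="tdFO" -> buffer=tdFO???rdwJVQeGN
Fragment 4: offset=9 data="DcXW" -> buffer=tdFO???rdDcXWeGN
Fragment 5: offset=4 data="mao" -> buffer=tdFOmaordDcXWeGN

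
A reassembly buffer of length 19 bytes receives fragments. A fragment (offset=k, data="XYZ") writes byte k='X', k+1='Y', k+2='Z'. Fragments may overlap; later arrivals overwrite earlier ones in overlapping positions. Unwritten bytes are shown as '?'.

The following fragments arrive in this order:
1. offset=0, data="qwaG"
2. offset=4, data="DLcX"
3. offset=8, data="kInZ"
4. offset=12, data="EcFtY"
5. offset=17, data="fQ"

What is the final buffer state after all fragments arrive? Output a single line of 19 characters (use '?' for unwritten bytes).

Answer: qwaGDLcXkInZEcFtYfQ

Derivation:
Fragment 1: offset=0 data="qwaG" -> buffer=qwaG???????????????
Fragment 2: offset=4 data="DLcX" -> buffer=qwaGDLcX???????????
Fragment 3: offset=8 data="kInZ" -> buffer=qwaGDLcXkInZ???????
Fragment 4: offset=12 data="EcFtY" -> buffer=qwaGDLcXkInZEcFtY??
Fragment 5: offset=17 data="fQ" -> buffer=qwaGDLcXkInZEcFtYfQ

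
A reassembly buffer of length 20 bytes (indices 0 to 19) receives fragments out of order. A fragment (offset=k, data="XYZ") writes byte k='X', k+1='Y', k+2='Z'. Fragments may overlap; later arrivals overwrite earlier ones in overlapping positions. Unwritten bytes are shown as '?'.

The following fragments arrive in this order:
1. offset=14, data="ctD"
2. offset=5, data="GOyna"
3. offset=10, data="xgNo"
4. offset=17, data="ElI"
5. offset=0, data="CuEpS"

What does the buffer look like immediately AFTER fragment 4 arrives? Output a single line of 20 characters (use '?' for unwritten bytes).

Answer: ?????GOynaxgNoctDElI

Derivation:
Fragment 1: offset=14 data="ctD" -> buffer=??????????????ctD???
Fragment 2: offset=5 data="GOyna" -> buffer=?????GOyna????ctD???
Fragment 3: offset=10 data="xgNo" -> buffer=?????GOynaxgNoctD???
Fragment 4: offset=17 data="ElI" -> buffer=?????GOynaxgNoctDElI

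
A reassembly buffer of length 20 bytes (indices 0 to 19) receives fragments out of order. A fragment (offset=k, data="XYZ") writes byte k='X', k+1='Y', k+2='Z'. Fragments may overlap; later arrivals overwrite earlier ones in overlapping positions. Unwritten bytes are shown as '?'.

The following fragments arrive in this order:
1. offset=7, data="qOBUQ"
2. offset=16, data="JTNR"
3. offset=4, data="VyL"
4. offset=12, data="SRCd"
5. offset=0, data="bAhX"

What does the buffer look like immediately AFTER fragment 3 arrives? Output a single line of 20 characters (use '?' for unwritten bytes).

Answer: ????VyLqOBUQ????JTNR

Derivation:
Fragment 1: offset=7 data="qOBUQ" -> buffer=???????qOBUQ????????
Fragment 2: offset=16 data="JTNR" -> buffer=???????qOBUQ????JTNR
Fragment 3: offset=4 data="VyL" -> buffer=????VyLqOBUQ????JTNR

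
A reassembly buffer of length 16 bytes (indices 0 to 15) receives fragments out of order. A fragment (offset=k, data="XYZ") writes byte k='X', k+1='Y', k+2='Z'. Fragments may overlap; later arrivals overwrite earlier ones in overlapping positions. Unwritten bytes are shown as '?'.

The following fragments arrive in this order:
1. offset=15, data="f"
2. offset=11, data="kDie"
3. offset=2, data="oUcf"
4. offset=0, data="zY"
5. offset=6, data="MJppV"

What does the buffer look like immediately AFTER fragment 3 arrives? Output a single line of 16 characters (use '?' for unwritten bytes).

Answer: ??oUcf?????kDief

Derivation:
Fragment 1: offset=15 data="f" -> buffer=???????????????f
Fragment 2: offset=11 data="kDie" -> buffer=???????????kDief
Fragment 3: offset=2 data="oUcf" -> buffer=??oUcf?????kDief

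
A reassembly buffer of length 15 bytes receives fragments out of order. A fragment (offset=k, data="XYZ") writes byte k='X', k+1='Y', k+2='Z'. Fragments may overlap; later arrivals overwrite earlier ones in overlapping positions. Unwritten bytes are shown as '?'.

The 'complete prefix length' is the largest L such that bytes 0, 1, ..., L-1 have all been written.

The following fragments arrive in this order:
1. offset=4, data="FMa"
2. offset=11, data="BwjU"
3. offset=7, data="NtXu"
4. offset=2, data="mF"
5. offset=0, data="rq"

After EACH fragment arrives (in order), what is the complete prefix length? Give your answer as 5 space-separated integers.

Answer: 0 0 0 0 15

Derivation:
Fragment 1: offset=4 data="FMa" -> buffer=????FMa???????? -> prefix_len=0
Fragment 2: offset=11 data="BwjU" -> buffer=????FMa????BwjU -> prefix_len=0
Fragment 3: offset=7 data="NtXu" -> buffer=????FMaNtXuBwjU -> prefix_len=0
Fragment 4: offset=2 data="mF" -> buffer=??mFFMaNtXuBwjU -> prefix_len=0
Fragment 5: offset=0 data="rq" -> buffer=rqmFFMaNtXuBwjU -> prefix_len=15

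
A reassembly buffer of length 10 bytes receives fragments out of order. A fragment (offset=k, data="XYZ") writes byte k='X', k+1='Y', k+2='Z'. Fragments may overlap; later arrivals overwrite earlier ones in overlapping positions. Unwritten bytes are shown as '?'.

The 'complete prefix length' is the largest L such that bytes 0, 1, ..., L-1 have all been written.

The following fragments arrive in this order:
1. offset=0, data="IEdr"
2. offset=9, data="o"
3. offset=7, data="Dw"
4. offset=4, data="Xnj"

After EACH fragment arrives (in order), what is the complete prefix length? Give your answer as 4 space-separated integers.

Answer: 4 4 4 10

Derivation:
Fragment 1: offset=0 data="IEdr" -> buffer=IEdr?????? -> prefix_len=4
Fragment 2: offset=9 data="o" -> buffer=IEdr?????o -> prefix_len=4
Fragment 3: offset=7 data="Dw" -> buffer=IEdr???Dwo -> prefix_len=4
Fragment 4: offset=4 data="Xnj" -> buffer=IEdrXnjDwo -> prefix_len=10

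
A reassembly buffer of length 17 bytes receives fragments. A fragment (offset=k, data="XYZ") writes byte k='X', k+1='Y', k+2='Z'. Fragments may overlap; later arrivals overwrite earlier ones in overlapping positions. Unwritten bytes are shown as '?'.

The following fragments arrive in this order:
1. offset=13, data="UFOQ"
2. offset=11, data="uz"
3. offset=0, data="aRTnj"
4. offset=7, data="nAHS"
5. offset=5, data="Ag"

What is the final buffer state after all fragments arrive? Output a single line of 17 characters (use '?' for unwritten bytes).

Answer: aRTnjAgnAHSuzUFOQ

Derivation:
Fragment 1: offset=13 data="UFOQ" -> buffer=?????????????UFOQ
Fragment 2: offset=11 data="uz" -> buffer=???????????uzUFOQ
Fragment 3: offset=0 data="aRTnj" -> buffer=aRTnj??????uzUFOQ
Fragment 4: offset=7 data="nAHS" -> buffer=aRTnj??nAHSuzUFOQ
Fragment 5: offset=5 data="Ag" -> buffer=aRTnjAgnAHSuzUFOQ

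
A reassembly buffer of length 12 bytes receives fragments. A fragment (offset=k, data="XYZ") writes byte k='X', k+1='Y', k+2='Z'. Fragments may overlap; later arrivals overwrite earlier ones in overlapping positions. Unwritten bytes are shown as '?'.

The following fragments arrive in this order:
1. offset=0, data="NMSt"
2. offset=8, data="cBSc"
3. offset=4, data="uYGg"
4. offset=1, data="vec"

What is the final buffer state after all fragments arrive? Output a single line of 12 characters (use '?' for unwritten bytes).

Answer: NvecuYGgcBSc

Derivation:
Fragment 1: offset=0 data="NMSt" -> buffer=NMSt????????
Fragment 2: offset=8 data="cBSc" -> buffer=NMSt????cBSc
Fragment 3: offset=4 data="uYGg" -> buffer=NMStuYGgcBSc
Fragment 4: offset=1 data="vec" -> buffer=NvecuYGgcBSc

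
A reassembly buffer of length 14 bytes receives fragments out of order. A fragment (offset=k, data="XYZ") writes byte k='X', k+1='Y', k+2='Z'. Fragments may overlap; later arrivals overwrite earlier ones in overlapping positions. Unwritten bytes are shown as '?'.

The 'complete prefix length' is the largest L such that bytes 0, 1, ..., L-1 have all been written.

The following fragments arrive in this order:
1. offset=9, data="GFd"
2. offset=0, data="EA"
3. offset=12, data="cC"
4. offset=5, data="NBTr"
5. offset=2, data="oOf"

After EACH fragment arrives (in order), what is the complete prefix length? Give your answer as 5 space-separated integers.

Fragment 1: offset=9 data="GFd" -> buffer=?????????GFd?? -> prefix_len=0
Fragment 2: offset=0 data="EA" -> buffer=EA???????GFd?? -> prefix_len=2
Fragment 3: offset=12 data="cC" -> buffer=EA???????GFdcC -> prefix_len=2
Fragment 4: offset=5 data="NBTr" -> buffer=EA???NBTrGFdcC -> prefix_len=2
Fragment 5: offset=2 data="oOf" -> buffer=EAoOfNBTrGFdcC -> prefix_len=14

Answer: 0 2 2 2 14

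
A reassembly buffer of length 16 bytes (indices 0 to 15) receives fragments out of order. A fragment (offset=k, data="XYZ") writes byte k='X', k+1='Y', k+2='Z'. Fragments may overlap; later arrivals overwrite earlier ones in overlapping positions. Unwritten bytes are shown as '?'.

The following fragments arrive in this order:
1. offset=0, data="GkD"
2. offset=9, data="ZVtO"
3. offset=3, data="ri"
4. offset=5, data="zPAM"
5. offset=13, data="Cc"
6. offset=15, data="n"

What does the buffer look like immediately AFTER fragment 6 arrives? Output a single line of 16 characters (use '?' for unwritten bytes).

Fragment 1: offset=0 data="GkD" -> buffer=GkD?????????????
Fragment 2: offset=9 data="ZVtO" -> buffer=GkD??????ZVtO???
Fragment 3: offset=3 data="ri" -> buffer=GkDri????ZVtO???
Fragment 4: offset=5 data="zPAM" -> buffer=GkDrizPAMZVtO???
Fragment 5: offset=13 data="Cc" -> buffer=GkDrizPAMZVtOCc?
Fragment 6: offset=15 data="n" -> buffer=GkDrizPAMZVtOCcn

Answer: GkDrizPAMZVtOCcn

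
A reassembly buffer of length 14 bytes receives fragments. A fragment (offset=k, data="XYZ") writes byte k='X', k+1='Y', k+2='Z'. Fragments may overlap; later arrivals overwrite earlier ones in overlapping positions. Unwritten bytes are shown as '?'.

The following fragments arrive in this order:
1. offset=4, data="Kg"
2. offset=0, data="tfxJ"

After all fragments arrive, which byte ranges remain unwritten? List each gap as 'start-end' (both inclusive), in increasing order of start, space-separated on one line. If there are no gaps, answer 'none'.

Answer: 6-13

Derivation:
Fragment 1: offset=4 len=2
Fragment 2: offset=0 len=4
Gaps: 6-13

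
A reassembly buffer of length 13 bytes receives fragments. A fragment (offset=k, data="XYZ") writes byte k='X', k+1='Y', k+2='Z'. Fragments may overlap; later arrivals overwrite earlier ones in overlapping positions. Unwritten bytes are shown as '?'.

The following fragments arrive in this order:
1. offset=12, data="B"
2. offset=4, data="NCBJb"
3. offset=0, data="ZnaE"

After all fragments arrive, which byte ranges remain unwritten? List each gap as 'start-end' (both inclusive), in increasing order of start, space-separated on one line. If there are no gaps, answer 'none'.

Answer: 9-11

Derivation:
Fragment 1: offset=12 len=1
Fragment 2: offset=4 len=5
Fragment 3: offset=0 len=4
Gaps: 9-11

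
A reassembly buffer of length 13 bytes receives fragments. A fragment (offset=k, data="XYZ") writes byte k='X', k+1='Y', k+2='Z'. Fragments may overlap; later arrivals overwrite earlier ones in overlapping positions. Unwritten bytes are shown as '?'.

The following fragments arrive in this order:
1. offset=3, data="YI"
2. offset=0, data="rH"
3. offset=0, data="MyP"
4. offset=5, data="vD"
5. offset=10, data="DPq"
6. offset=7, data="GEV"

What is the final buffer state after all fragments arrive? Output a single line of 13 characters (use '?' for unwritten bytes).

Fragment 1: offset=3 data="YI" -> buffer=???YI????????
Fragment 2: offset=0 data="rH" -> buffer=rH?YI????????
Fragment 3: offset=0 data="MyP" -> buffer=MyPYI????????
Fragment 4: offset=5 data="vD" -> buffer=MyPYIvD??????
Fragment 5: offset=10 data="DPq" -> buffer=MyPYIvD???DPq
Fragment 6: offset=7 data="GEV" -> buffer=MyPYIvDGEVDPq

Answer: MyPYIvDGEVDPq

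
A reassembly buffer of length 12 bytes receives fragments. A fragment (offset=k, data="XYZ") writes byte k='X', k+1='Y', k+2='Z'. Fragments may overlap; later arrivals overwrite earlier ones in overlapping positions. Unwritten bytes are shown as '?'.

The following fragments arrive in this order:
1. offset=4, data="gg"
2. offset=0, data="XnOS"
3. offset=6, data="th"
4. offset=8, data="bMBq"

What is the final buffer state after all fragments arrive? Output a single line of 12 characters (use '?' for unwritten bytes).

Answer: XnOSggthbMBq

Derivation:
Fragment 1: offset=4 data="gg" -> buffer=????gg??????
Fragment 2: offset=0 data="XnOS" -> buffer=XnOSgg??????
Fragment 3: offset=6 data="th" -> buffer=XnOSggth????
Fragment 4: offset=8 data="bMBq" -> buffer=XnOSggthbMBq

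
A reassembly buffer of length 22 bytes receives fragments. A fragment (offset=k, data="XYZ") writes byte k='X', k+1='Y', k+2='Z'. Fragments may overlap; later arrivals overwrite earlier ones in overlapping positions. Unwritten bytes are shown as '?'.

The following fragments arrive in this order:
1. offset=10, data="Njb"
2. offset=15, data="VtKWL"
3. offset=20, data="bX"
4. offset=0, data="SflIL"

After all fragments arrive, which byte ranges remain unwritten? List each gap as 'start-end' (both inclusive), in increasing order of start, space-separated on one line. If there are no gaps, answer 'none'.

Fragment 1: offset=10 len=3
Fragment 2: offset=15 len=5
Fragment 3: offset=20 len=2
Fragment 4: offset=0 len=5
Gaps: 5-9 13-14

Answer: 5-9 13-14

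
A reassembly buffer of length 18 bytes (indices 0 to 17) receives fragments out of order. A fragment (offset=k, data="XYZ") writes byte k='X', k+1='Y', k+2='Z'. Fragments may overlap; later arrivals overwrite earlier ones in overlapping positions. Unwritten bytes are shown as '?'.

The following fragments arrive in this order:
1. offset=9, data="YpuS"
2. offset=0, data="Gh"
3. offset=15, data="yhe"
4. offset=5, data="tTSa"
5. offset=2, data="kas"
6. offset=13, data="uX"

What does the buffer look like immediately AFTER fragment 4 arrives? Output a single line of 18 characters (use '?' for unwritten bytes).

Answer: Gh???tTSaYpuS??yhe

Derivation:
Fragment 1: offset=9 data="YpuS" -> buffer=?????????YpuS?????
Fragment 2: offset=0 data="Gh" -> buffer=Gh???????YpuS?????
Fragment 3: offset=15 data="yhe" -> buffer=Gh???????YpuS??yhe
Fragment 4: offset=5 data="tTSa" -> buffer=Gh???tTSaYpuS??yhe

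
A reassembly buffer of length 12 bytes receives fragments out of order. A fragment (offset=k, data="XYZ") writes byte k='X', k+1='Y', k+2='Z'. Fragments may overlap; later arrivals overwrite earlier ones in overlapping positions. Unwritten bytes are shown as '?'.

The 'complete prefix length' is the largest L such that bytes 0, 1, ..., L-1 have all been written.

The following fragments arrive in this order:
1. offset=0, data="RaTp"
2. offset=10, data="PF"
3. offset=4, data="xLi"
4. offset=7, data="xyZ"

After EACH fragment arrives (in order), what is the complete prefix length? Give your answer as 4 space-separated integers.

Answer: 4 4 7 12

Derivation:
Fragment 1: offset=0 data="RaTp" -> buffer=RaTp???????? -> prefix_len=4
Fragment 2: offset=10 data="PF" -> buffer=RaTp??????PF -> prefix_len=4
Fragment 3: offset=4 data="xLi" -> buffer=RaTpxLi???PF -> prefix_len=7
Fragment 4: offset=7 data="xyZ" -> buffer=RaTpxLixyZPF -> prefix_len=12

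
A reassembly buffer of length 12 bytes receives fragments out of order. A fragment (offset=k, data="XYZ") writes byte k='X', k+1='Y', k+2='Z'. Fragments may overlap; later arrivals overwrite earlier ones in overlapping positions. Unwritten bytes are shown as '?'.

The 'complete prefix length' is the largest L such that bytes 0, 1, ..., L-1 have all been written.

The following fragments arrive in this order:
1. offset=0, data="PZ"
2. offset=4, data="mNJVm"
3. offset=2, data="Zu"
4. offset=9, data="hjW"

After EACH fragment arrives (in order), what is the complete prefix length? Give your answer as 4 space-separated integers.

Fragment 1: offset=0 data="PZ" -> buffer=PZ?????????? -> prefix_len=2
Fragment 2: offset=4 data="mNJVm" -> buffer=PZ??mNJVm??? -> prefix_len=2
Fragment 3: offset=2 data="Zu" -> buffer=PZZumNJVm??? -> prefix_len=9
Fragment 4: offset=9 data="hjW" -> buffer=PZZumNJVmhjW -> prefix_len=12

Answer: 2 2 9 12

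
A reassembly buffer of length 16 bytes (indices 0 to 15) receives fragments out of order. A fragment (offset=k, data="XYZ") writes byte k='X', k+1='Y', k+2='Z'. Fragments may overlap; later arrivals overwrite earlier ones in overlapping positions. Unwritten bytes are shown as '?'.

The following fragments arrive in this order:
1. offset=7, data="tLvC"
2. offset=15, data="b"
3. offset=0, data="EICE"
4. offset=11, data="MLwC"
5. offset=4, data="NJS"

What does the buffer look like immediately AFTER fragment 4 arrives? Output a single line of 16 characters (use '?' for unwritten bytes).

Fragment 1: offset=7 data="tLvC" -> buffer=???????tLvC?????
Fragment 2: offset=15 data="b" -> buffer=???????tLvC????b
Fragment 3: offset=0 data="EICE" -> buffer=EICE???tLvC????b
Fragment 4: offset=11 data="MLwC" -> buffer=EICE???tLvCMLwCb

Answer: EICE???tLvCMLwCb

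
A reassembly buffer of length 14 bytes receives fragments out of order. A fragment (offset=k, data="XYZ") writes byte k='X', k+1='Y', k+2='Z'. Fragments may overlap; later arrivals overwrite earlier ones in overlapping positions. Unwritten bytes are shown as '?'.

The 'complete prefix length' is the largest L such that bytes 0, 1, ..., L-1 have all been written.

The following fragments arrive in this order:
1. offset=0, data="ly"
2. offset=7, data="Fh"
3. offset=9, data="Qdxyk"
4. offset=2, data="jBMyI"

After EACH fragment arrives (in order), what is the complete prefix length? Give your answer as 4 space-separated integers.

Answer: 2 2 2 14

Derivation:
Fragment 1: offset=0 data="ly" -> buffer=ly???????????? -> prefix_len=2
Fragment 2: offset=7 data="Fh" -> buffer=ly?????Fh????? -> prefix_len=2
Fragment 3: offset=9 data="Qdxyk" -> buffer=ly?????FhQdxyk -> prefix_len=2
Fragment 4: offset=2 data="jBMyI" -> buffer=lyjBMyIFhQdxyk -> prefix_len=14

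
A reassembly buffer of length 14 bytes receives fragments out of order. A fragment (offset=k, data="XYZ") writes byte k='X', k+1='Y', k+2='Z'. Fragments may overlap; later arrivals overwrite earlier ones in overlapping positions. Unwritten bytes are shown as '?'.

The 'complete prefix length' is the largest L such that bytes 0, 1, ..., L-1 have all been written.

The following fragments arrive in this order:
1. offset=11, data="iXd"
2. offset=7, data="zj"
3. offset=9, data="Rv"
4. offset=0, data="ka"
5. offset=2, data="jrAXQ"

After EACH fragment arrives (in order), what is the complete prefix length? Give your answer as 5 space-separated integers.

Fragment 1: offset=11 data="iXd" -> buffer=???????????iXd -> prefix_len=0
Fragment 2: offset=7 data="zj" -> buffer=???????zj??iXd -> prefix_len=0
Fragment 3: offset=9 data="Rv" -> buffer=???????zjRviXd -> prefix_len=0
Fragment 4: offset=0 data="ka" -> buffer=ka?????zjRviXd -> prefix_len=2
Fragment 5: offset=2 data="jrAXQ" -> buffer=kajrAXQzjRviXd -> prefix_len=14

Answer: 0 0 0 2 14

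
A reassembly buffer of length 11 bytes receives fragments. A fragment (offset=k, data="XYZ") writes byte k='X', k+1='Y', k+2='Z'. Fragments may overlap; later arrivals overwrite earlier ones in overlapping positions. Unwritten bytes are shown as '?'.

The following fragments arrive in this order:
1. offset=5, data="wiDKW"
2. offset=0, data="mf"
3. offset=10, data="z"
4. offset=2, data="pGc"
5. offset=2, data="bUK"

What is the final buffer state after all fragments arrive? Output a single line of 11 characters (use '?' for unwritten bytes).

Answer: mfbUKwiDKWz

Derivation:
Fragment 1: offset=5 data="wiDKW" -> buffer=?????wiDKW?
Fragment 2: offset=0 data="mf" -> buffer=mf???wiDKW?
Fragment 3: offset=10 data="z" -> buffer=mf???wiDKWz
Fragment 4: offset=2 data="pGc" -> buffer=mfpGcwiDKWz
Fragment 5: offset=2 data="bUK" -> buffer=mfbUKwiDKWz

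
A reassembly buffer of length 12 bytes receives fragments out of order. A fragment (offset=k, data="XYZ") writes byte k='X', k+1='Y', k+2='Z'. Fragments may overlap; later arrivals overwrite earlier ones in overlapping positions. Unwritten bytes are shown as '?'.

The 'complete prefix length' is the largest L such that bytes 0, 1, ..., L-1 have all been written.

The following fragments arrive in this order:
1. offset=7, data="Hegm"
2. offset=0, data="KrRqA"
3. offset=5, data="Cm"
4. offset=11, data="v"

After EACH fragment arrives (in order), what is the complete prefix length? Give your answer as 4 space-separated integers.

Fragment 1: offset=7 data="Hegm" -> buffer=???????Hegm? -> prefix_len=0
Fragment 2: offset=0 data="KrRqA" -> buffer=KrRqA??Hegm? -> prefix_len=5
Fragment 3: offset=5 data="Cm" -> buffer=KrRqACmHegm? -> prefix_len=11
Fragment 4: offset=11 data="v" -> buffer=KrRqACmHegmv -> prefix_len=12

Answer: 0 5 11 12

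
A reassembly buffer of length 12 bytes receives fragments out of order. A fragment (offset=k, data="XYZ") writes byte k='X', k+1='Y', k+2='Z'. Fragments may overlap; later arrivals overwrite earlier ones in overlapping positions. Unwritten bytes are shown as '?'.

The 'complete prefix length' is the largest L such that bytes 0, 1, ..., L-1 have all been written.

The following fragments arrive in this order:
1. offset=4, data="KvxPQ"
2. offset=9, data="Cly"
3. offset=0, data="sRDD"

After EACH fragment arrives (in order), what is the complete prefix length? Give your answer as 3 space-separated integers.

Fragment 1: offset=4 data="KvxPQ" -> buffer=????KvxPQ??? -> prefix_len=0
Fragment 2: offset=9 data="Cly" -> buffer=????KvxPQCly -> prefix_len=0
Fragment 3: offset=0 data="sRDD" -> buffer=sRDDKvxPQCly -> prefix_len=12

Answer: 0 0 12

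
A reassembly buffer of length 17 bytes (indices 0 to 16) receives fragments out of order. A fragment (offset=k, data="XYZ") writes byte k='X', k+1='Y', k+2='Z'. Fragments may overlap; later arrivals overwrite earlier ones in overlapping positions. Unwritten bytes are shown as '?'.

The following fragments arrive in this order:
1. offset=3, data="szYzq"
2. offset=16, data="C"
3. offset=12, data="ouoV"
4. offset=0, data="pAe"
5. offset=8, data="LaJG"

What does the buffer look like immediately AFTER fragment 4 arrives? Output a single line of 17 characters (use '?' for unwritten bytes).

Fragment 1: offset=3 data="szYzq" -> buffer=???szYzq?????????
Fragment 2: offset=16 data="C" -> buffer=???szYzq????????C
Fragment 3: offset=12 data="ouoV" -> buffer=???szYzq????ouoVC
Fragment 4: offset=0 data="pAe" -> buffer=pAeszYzq????ouoVC

Answer: pAeszYzq????ouoVC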